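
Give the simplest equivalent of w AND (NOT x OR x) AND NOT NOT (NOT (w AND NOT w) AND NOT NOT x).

w AND x

w AND (NOT x OR x) AND NOT NOT (NOT (w AND NOT w) AND NOT NOT x)
= w AND NOT NOT (NOT (w AND NOT w) AND NOT NOT x)   (complement / identity)
= w AND NOT (w AND NOT w OR NOT x)   (De Morgan)
= w AND NOT NOT x   (complement / identity)
= w AND x   (double negation)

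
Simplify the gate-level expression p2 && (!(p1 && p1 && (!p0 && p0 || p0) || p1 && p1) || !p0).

p2 && (!(p1 && p1 && (!p0 && p0 || p0) || p1 && p1) || !p0)
= p2 && (!(p1 && p1 && p0 || p1 && p1) || !p0)   (complement / identity)
= p2 && (!(p1 && p1) || !p0)   (absorption)
= p2 && (!p1 || !p0)   (idempotence)

p2 && (!p1 || !p0)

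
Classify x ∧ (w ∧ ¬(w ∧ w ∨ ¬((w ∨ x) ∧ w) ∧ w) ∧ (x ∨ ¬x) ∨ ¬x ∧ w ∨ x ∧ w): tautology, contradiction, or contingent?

contingent

x ∧ (w ∧ ¬(w ∧ w ∨ ¬((w ∨ x) ∧ w) ∧ w) ∧ (x ∨ ¬x) ∨ ¬x ∧ w ∨ x ∧ w)
= x ∧ (w ∧ ¬(w ∧ w ∨ ¬w ∧ w) ∧ (x ∨ ¬x) ∨ ¬x ∧ w ∨ x ∧ w)   (absorption)
= x ∧ (w ∧ ¬(w ∧ w ∨ ¬w ∧ w) ∧ (x ∨ ¬x) ∨ w)   (distribution)
= x ∧ (w ∧ ¬w ∧ (x ∨ ¬x) ∨ w)   (distribution)
= x ∧ (w ∧ ¬w ∨ w)   (complement / identity)
= x ∧ w   (complement / identity)
This depends on w, x, so it is not a constant.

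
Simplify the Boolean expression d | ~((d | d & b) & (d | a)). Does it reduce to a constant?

1

d | ~((d | d & b) & (d | a))
= d | ~(d & (d | a))   [absorption]
= d | ~d   [absorption]
= 1   [complement]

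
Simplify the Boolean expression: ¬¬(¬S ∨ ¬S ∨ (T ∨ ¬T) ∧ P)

¬¬(¬S ∨ ¬S ∨ (T ∨ ¬T) ∧ P)
= ¬S ∨ ¬S ∨ (T ∨ ¬T) ∧ P   [double negation]
= ¬S ∨ (T ∨ ¬T) ∧ P   [idempotence]
= ¬S ∨ P   [complement / identity]

¬S ∨ P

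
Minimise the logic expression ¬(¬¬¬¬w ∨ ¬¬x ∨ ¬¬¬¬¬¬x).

¬w ∧ ¬x

¬(¬¬¬¬w ∨ ¬¬x ∨ ¬¬¬¬¬¬x)
= ¬(¬¬¬¬w ∨ ¬¬x ∨ ¬¬¬¬x)   — double negation
= ¬(¬¬w ∨ ¬¬x ∨ ¬¬¬¬x)   — double negation
= ¬(¬¬w ∨ ¬¬x ∨ ¬¬x)   — double negation
= ¬(¬¬w ∨ ¬¬x)   — idempotence
= ¬w ∧ ¬x   — De Morgan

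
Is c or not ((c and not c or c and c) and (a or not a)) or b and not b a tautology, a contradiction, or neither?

c or not ((c and not c or c and c) and (a or not a)) or b and not b
= c or not ((c and not c or c and c) and (a or not a))
= c or not (c and not c or c and c)
= c or not c
= True

tautology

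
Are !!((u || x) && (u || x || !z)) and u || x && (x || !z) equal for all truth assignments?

E1: !!((u || x) && (u || x || !z))
    = (u || x) && (u || x || !z)   — double negation
    = u || x   — absorption
E2: u || x && (x || !z)
    = u || x   — absorption
Both reduce to u || x, so they are equivalent.

Yes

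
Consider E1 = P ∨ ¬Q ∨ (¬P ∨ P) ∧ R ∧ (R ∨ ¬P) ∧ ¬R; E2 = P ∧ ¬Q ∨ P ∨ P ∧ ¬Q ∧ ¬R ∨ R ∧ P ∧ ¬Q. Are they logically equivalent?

No

E1: P ∨ ¬Q ∨ (¬P ∨ P) ∧ R ∧ (R ∨ ¬P) ∧ ¬R
    = P ∨ ¬Q ∨ (¬P ∨ P) ∧ R ∧ ¬R
    = P ∨ ¬Q ∨ R ∧ ¬R
    = P ∨ ¬Q
E2: P ∧ ¬Q ∨ P ∨ P ∧ ¬Q ∧ ¬R ∨ R ∧ P ∧ ¬Q
    = P ∧ ¬Q ∨ P ∨ P ∧ ¬Q
    = P ∧ ¬Q ∨ P
    = P
These differ: at P=0, Q=0, R=0, E1 = 1 but E2 = 0.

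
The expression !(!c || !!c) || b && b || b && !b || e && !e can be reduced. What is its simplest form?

b

!(!c || !!c) || b && b || b && !b || e && !e
= !(!c || !!c) || b || e && !e   [distribution]
= !(!c || !!c) || b   [complement / identity]
= c && !c || b   [De Morgan]
= b   [complement / identity]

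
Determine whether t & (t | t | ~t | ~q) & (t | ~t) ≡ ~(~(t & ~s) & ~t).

Yes

E1: t & (t | t | ~t | ~q) & (t | ~t)
    = t & (t | ~t | ~q) & (t | ~t)   — idempotence
    = t & (t | ~t)   — absorption
    = t   — complement / identity
E2: ~(~(t & ~s) & ~t)
    = t & ~s | t   — De Morgan
    = t   — absorption
Both reduce to t, so they are equivalent.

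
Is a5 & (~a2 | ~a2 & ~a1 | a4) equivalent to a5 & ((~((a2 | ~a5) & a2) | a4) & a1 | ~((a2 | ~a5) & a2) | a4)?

Yes

E1: a5 & (~a2 | ~a2 & ~a1 | a4)
    = a5 & (~a2 | a4)   (absorption)
E2: a5 & ((~((a2 | ~a5) & a2) | a4) & a1 | ~((a2 | ~a5) & a2) | a4)
    = a5 & (~((a2 | ~a5) & a2) | a4)   (absorption)
    = a5 & (~a2 | a4)   (absorption)
Both reduce to a5 & (~a2 | a4), so they are equivalent.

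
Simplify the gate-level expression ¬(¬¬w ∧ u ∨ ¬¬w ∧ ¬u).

¬(¬¬w ∧ u ∨ ¬¬w ∧ ¬u)
= ¬¬¬w   (distribution)
= ¬w   (double negation)

¬w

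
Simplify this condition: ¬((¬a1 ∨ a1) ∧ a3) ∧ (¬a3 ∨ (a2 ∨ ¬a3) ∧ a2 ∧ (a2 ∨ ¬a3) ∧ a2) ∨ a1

¬((¬a1 ∨ a1) ∧ a3) ∧ (¬a3 ∨ (a2 ∨ ¬a3) ∧ a2 ∧ (a2 ∨ ¬a3) ∧ a2) ∨ a1
= ¬((¬a1 ∨ a1) ∧ a3) ∧ (¬a3 ∨ (a2 ∨ ¬a3) ∧ a2) ∨ a1
= ¬a3 ∧ (¬a3 ∨ (a2 ∨ ¬a3) ∧ a2) ∨ a1
= ¬a3 ∧ (¬a3 ∨ a2) ∨ a1
= ¬a3 ∨ a1

¬a3 ∨ a1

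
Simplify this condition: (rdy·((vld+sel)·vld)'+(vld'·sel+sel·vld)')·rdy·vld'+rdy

(rdy·((vld+sel)·vld)'+(vld'·sel+sel·vld)')·rdy·vld'+rdy
= (rdy·((vld+sel)·vld)'+sel')·rdy·vld'+rdy
= (rdy·vld'+sel')·rdy·vld'+rdy
= rdy·vld'+rdy
= rdy

rdy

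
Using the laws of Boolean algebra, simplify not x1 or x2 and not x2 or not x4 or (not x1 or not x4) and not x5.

not x1 or not x4

not x1 or x2 and not x2 or not x4 or (not x1 or not x4) and not x5
= not x1 or not x4 or (not x1 or not x4) and not x5
= not x1 or not x4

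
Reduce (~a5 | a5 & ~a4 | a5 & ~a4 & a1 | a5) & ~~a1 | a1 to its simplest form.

(~a5 | a5 & ~a4 | a5 & ~a4 & a1 | a5) & ~~a1 | a1
= (~a5 | a5 & ~a4 | a5 & ~a4 & a1 | a5) & a1 | a1   — double negation
= (~a5 | a5 & ~a4 | a5) & a1 | a1   — absorption
= (~a5 | a5) & a1 | a1   — absorption
= a1 | a1   — complement / identity
= a1   — idempotence

a1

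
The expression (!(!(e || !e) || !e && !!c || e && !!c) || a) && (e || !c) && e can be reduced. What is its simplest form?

(!c || a) && e

(!(!(e || !e) || !e && !!c || e && !!c) || a) && (e || !c) && e
= (!(!(e || !e) || !!c) || a) && (e || !c) && e   [distribution]
= ((e || !e) && !c || a) && (e || !c) && e   [De Morgan]
= ((e || !e) && !c || a) && e   [absorption]
= (!c || a) && e   [complement / identity]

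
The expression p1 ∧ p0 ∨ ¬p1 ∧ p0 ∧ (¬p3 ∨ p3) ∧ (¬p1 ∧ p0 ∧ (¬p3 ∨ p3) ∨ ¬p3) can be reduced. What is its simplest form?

p0

p1 ∧ p0 ∨ ¬p1 ∧ p0 ∧ (¬p3 ∨ p3) ∧ (¬p1 ∧ p0 ∧ (¬p3 ∨ p3) ∨ ¬p3)
= p1 ∧ p0 ∨ ¬p1 ∧ p0 ∧ (¬p3 ∨ p3)   — absorption
= p1 ∧ p0 ∨ ¬p1 ∧ p0   — complement / identity
= p0   — distribution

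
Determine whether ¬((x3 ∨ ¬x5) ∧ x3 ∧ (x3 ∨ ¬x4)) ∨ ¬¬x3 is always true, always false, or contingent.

always true

¬((x3 ∨ ¬x5) ∧ x3 ∧ (x3 ∨ ¬x4)) ∨ ¬¬x3
= ¬((x3 ∨ ¬x5) ∧ x3) ∨ ¬¬x3
= ¬x3 ∨ ¬¬x3
= ¬x3 ∨ x3
= True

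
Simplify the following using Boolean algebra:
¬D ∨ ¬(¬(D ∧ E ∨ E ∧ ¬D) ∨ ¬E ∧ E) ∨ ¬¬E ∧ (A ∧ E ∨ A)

¬D ∨ E

¬D ∨ ¬(¬(D ∧ E ∨ E ∧ ¬D) ∨ ¬E ∧ E) ∨ ¬¬E ∧ (A ∧ E ∨ A)
= ¬D ∨ ¬¬(D ∧ E ∨ E ∧ ¬D) ∨ ¬¬E ∧ (A ∧ E ∨ A)   [complement / identity]
= ¬D ∨ ¬¬E ∨ ¬¬E ∧ (A ∧ E ∨ A)   [distribution]
= ¬D ∨ ¬¬E ∨ ¬¬E ∧ A   [absorption]
= ¬D ∨ ¬¬E   [absorption]
= ¬D ∨ E   [double negation]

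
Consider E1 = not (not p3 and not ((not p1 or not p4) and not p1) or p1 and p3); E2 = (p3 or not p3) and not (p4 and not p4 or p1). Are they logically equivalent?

E1: not (not p3 and not ((not p1 or not p4) and not p1) or p1 and p3)
    = not (not p3 and not not p1 or p1 and p3)
    = not (not p3 and p1 or p1 and p3)
    = not p1
E2: (p3 or not p3) and not (p4 and not p4 or p1)
    = (p3 or not p3) and not p1
    = not p1
Both reduce to not p1, so they are equivalent.

Yes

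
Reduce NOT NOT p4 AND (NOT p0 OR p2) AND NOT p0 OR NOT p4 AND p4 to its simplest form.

NOT NOT p4 AND (NOT p0 OR p2) AND NOT p0 OR NOT p4 AND p4
= NOT NOT p4 AND (NOT p0 OR p2) AND NOT p0   [complement / identity]
= p4 AND (NOT p0 OR p2) AND NOT p0   [double negation]
= p4 AND NOT p0   [absorption]

p4 AND NOT p0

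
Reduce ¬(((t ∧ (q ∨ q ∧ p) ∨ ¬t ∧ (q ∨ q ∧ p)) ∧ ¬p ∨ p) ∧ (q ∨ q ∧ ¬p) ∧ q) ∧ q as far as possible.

False

¬(((t ∧ (q ∨ q ∧ p) ∨ ¬t ∧ (q ∨ q ∧ p)) ∧ ¬p ∨ p) ∧ (q ∨ q ∧ ¬p) ∧ q) ∧ q
= ¬(((q ∨ q ∧ p) ∧ ¬p ∨ p) ∧ (q ∨ q ∧ ¬p) ∧ q) ∧ q   (distribution)
= ¬((q ∧ ¬p ∨ p) ∧ (q ∨ q ∧ ¬p) ∧ q) ∧ q   (absorption)
= ¬((q ∧ ¬p ∨ p ∧ q) ∧ q) ∧ q   (distribution)
= ¬(q ∧ q) ∧ q   (distribution)
= ¬q ∧ q   (idempotence)
= False   (complement)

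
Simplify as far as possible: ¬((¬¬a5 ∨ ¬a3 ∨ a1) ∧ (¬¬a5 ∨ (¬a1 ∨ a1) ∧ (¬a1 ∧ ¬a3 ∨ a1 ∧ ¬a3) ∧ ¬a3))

¬((¬¬a5 ∨ ¬a3 ∨ a1) ∧ (¬¬a5 ∨ (¬a1 ∨ a1) ∧ (¬a1 ∧ ¬a3 ∨ a1 ∧ ¬a3) ∧ ¬a3))
= ¬((¬¬a5 ∨ ¬a3 ∨ a1) ∧ (¬¬a5 ∨ (¬a1 ∨ a1) ∧ ¬a3 ∧ ¬a3))
= ¬((¬¬a5 ∨ ¬a3 ∨ a1) ∧ (¬¬a5 ∨ (¬a1 ∨ a1) ∧ ¬a3))
= ¬((¬¬a5 ∨ ¬a3 ∨ a1) ∧ (¬¬a5 ∨ ¬a3))
= ¬(¬¬a5 ∨ ¬a3)
= ¬a5 ∧ a3

¬a5 ∧ a3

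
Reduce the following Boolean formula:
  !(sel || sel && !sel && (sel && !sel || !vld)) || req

!sel || req

!(sel || sel && !sel && (sel && !sel || !vld)) || req
= !(sel || sel && !sel) || req   [absorption]
= !sel || req   [complement / identity]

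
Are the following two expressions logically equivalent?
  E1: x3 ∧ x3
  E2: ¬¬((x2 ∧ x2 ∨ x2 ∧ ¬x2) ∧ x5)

No

E1: x3 ∧ x3
    = x3   [idempotence]
E2: ¬¬((x2 ∧ x2 ∨ x2 ∧ ¬x2) ∧ x5)
    = ¬¬(x2 ∧ x5)   [distribution]
    = x2 ∧ x5   [double negation]
These differ: at x2=0, x3=1, x5=0, E1 = 1 but E2 = 0.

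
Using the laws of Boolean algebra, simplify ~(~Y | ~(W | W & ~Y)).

Y & W

~(~Y | ~(W | W & ~Y))
= ~(~Y | ~W)   — absorption
= Y & W   — De Morgan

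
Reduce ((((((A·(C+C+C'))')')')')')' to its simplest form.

((((((A·(C+C+C'))')')')')')'
= ((((A·(C+C+C'))')')')'   [double negation]
= ((((A·(C+C'))')')')'   [idempotence]
= (((A')')')'   [complement / identity]
= (A')'   [double negation]
= A   [double negation]

A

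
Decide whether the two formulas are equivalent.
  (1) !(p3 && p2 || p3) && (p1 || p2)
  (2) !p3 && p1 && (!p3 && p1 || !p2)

E1: !(p3 && p2 || p3) && (p1 || p2)
    = !p3 && (p1 || p2)   — absorption
E2: !p3 && p1 && (!p3 && p1 || !p2)
    = !p3 && p1   — absorption
These differ: at p1=0, p2=1, p3=0, E1 = 1 but E2 = 0.

No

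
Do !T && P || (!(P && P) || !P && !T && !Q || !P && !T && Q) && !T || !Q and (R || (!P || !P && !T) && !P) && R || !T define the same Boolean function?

E1: !T && P || (!(P && P) || !P && !T && !Q || !P && !T && Q) && !T || !Q
    = !T && P || (!(P && P) || !P && !T) && !T || !Q   [distribution]
    = !T && P || (!P || !P && !T) && !T || !Q   [idempotence]
    = !T && P || !P && !T || !Q   [absorption]
    = !T || !Q   [distribution]
E2: (R || (!P || !P && !T) && !P) && R || !T
    = (R || !P && !P) && R || !T   [absorption]
    = (R || !P) && R || !T   [idempotence]
    = R || !T   [absorption]
These differ: at P=1, Q=0, R=0, T=1, E1 = 1 but E2 = 0.

No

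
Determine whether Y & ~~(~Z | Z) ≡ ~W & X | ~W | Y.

E1: Y & ~~(~Z | Z)
    = Y & (~Z | Z)   — double negation
    = Y   — complement / identity
E2: ~W & X | ~W | Y
    = ~W | Y   — absorption
These differ: at W=0, X=0, Y=0, Z=0, E1 = 0 but E2 = 1.

No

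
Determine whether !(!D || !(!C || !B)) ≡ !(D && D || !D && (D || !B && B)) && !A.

E1: !(!D || !(!C || !B))
    = D && (!C || !B)
E2: !(D && D || !D && (D || !B && B)) && !A
    = !(D && D || !D && D) && !A
    = !D && !A
These differ: at A=1, B=0, C=0, D=1, E1 = 1 but E2 = 0.

No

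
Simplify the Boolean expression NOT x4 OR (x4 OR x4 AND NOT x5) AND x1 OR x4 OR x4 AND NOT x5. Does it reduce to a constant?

NOT x4 OR (x4 OR x4 AND NOT x5) AND x1 OR x4 OR x4 AND NOT x5
= NOT x4 OR x4 OR x4 AND NOT x5   [absorption]
= NOT x4 OR x4   [absorption]
= TRUE   [complement]

TRUE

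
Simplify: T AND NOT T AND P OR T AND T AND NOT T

FALSE

T AND NOT T AND P OR T AND T AND NOT T
= T AND NOT T AND P OR T AND NOT T   — idempotence
= T AND NOT T   — absorption
= FALSE   — complement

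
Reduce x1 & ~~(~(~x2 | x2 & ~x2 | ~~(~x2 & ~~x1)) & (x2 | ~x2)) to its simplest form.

x1 & x2

x1 & ~~(~(~x2 | x2 & ~x2 | ~~(~x2 & ~~x1)) & (x2 | ~x2))
= x1 & ~~~(~x2 | x2 & ~x2 | ~~(~x2 & ~~x1))   — complement / identity
= x1 & ~(~x2 | x2 & ~x2 | ~~(~x2 & ~~x1))   — double negation
= x1 & ~(~x2 | x2 & ~x2 | ~(x2 | ~x1))   — De Morgan
= x1 & ~(~x2 | ~(x2 | ~x1))   — complement / identity
= x1 & x2 & (x2 | ~x1)   — De Morgan
= x1 & x2   — absorption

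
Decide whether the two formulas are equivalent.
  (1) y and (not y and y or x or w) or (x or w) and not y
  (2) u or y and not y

No

E1: y and (not y and y or x or w) or (x or w) and not y
    = y and (x or w) or (x or w) and not y   [complement / identity]
    = x or w   [distribution]
E2: u or y and not y
    = u   [complement / identity]
These differ: at u=0, w=0, x=1, y=0, E1 = 1 but E2 = 0.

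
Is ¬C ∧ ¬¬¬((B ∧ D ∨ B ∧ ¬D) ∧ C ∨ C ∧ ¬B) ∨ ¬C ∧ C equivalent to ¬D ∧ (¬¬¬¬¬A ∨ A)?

E1: ¬C ∧ ¬¬¬((B ∧ D ∨ B ∧ ¬D) ∧ C ∨ C ∧ ¬B) ∨ ¬C ∧ C
    = ¬C ∧ ¬((B ∧ D ∨ B ∧ ¬D) ∧ C ∨ C ∧ ¬B) ∨ ¬C ∧ C   [double negation]
    = ¬C ∧ ¬(B ∧ C ∨ C ∧ ¬B) ∨ ¬C ∧ C   [distribution]
    = ¬C ∧ ¬C ∨ ¬C ∧ C   [distribution]
    = ¬C   [distribution]
E2: ¬D ∧ (¬¬¬¬¬A ∨ A)
    = ¬D ∧ (¬¬¬A ∨ A)   [double negation]
    = ¬D ∧ (¬A ∨ A)   [double negation]
    = ¬D   [complement / identity]
These differ: at A=0, B=0, C=1, D=0, E1 = 0 but E2 = 1.

No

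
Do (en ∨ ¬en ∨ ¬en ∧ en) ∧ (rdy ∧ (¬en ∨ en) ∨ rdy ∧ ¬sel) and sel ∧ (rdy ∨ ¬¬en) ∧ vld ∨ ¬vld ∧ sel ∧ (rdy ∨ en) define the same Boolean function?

E1: (en ∨ ¬en ∨ ¬en ∧ en) ∧ (rdy ∧ (¬en ∨ en) ∨ rdy ∧ ¬sel)
    = (en ∨ ¬en) ∧ (rdy ∧ (¬en ∨ en) ∨ rdy ∧ ¬sel)   — complement / identity
    = (en ∨ ¬en) ∧ (rdy ∨ rdy ∧ ¬sel)   — complement / identity
    = (en ∨ ¬en) ∧ rdy   — absorption
    = rdy   — complement / identity
E2: sel ∧ (rdy ∨ ¬¬en) ∧ vld ∨ ¬vld ∧ sel ∧ (rdy ∨ en)
    = sel ∧ (rdy ∨ en) ∧ vld ∨ ¬vld ∧ sel ∧ (rdy ∨ en)   — double negation
    = sel ∧ (rdy ∨ en)   — distribution
These differ: at en=1, rdy=1, sel=0, vld=0, E1 = 1 but E2 = 0.

No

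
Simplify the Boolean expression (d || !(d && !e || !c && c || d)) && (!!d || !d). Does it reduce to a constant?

(d || !(d && !e || !c && c || d)) && (!!d || !d)
= (d || !(d && !e || d)) && (!!d || !d)   (complement / identity)
= (d || !d) && (!!d || !d)   (absorption)
= (d || !d) && (d || !d)   (double negation)
= d || !d   (idempotence)
= true   (complement)

true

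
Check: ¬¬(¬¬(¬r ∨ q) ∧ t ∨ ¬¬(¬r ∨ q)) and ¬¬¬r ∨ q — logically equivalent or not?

E1: ¬¬(¬¬(¬r ∨ q) ∧ t ∨ ¬¬(¬r ∨ q))
    = ¬¬¬¬(¬r ∨ q)   (absorption)
    = ¬¬(¬r ∨ q)   (double negation)
    = ¬r ∨ q   (double negation)
E2: ¬¬¬r ∨ q
    = ¬r ∨ q   (double negation)
Both reduce to ¬r ∨ q, so they are equivalent.

Yes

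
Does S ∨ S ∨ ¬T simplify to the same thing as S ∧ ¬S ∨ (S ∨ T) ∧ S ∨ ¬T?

Yes

E1: S ∨ S ∨ ¬T
    = S ∨ ¬T
E2: S ∧ ¬S ∨ (S ∨ T) ∧ S ∨ ¬T
    = S ∧ ¬S ∨ S ∨ ¬T
    = S ∨ ¬T
Both reduce to S ∨ ¬T, so they are equivalent.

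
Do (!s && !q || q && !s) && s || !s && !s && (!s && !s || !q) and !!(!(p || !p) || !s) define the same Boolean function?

Yes

E1: (!s && !q || q && !s) && s || !s && !s && (!s && !s || !q)
    = (!s && !q || q && !s) && s || !s && !s   — absorption
    = !s && s || !s && !s   — distribution
    = !s   — distribution
E2: !!(!(p || !p) || !s)
    = !((p || !p) && s)   — De Morgan
    = !s   — complement / identity
Both reduce to !s, so they are equivalent.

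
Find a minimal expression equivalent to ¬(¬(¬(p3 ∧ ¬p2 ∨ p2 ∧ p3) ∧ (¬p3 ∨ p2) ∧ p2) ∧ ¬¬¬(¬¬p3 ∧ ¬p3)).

¬(¬(¬(p3 ∧ ¬p2 ∨ p2 ∧ p3) ∧ (¬p3 ∨ p2) ∧ p2) ∧ ¬¬¬(¬¬p3 ∧ ¬p3))
= ¬(¬(¬(p3 ∧ ¬p2 ∨ p2 ∧ p3) ∧ (¬p3 ∨ p2) ∧ p2) ∧ ¬¬¬(p3 ∧ ¬p3))   [double negation]
= ¬(¬(¬p3 ∧ (¬p3 ∨ p2) ∧ p2) ∧ ¬¬¬(p3 ∧ ¬p3))   [distribution]
= ¬p3 ∧ (¬p3 ∨ p2) ∧ p2 ∨ ¬¬(p3 ∧ ¬p3)   [De Morgan]
= ¬p3 ∧ (¬p3 ∨ p2) ∧ p2 ∨ p3 ∧ ¬p3   [double negation]
= ¬p3 ∧ p2 ∨ p3 ∧ ¬p3   [absorption]
= ¬p3 ∧ p2   [complement / identity]

¬p3 ∧ p2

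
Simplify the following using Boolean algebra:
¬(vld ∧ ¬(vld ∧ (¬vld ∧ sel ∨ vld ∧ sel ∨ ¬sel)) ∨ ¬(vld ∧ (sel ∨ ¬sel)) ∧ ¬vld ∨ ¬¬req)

¬(vld ∧ ¬(vld ∧ (¬vld ∧ sel ∨ vld ∧ sel ∨ ¬sel)) ∨ ¬(vld ∧ (sel ∨ ¬sel)) ∧ ¬vld ∨ ¬¬req)
= ¬(vld ∧ ¬(vld ∧ (sel ∨ ¬sel)) ∨ ¬(vld ∧ (sel ∨ ¬sel)) ∧ ¬vld ∨ ¬¬req)   (distribution)
= ¬(¬(vld ∧ (sel ∨ ¬sel)) ∨ ¬¬req)   (distribution)
= ¬(¬vld ∨ ¬¬req)   (complement / identity)
= vld ∧ ¬req   (De Morgan)

vld ∧ ¬req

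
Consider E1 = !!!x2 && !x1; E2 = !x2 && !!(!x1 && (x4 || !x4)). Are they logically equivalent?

Yes

E1: !!!x2 && !x1
    = !x2 && !x1   [double negation]
E2: !x2 && !!(!x1 && (x4 || !x4))
    = !x2 && !x1 && (x4 || !x4)   [double negation]
    = !x2 && !x1   [complement / identity]
Both reduce to !x2 && !x1, so they are equivalent.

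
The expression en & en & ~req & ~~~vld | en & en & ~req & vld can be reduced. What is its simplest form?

en & ~req

en & en & ~req & ~~~vld | en & en & ~req & vld
= en & en & ~req & ~vld | en & en & ~req & vld   (double negation)
= en & en & ~req   (distribution)
= en & ~req   (idempotence)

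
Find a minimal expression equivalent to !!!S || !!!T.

!!!S || !!!T
= !S || !!!T   [double negation]
= !S || !T   [double negation]

!S || !T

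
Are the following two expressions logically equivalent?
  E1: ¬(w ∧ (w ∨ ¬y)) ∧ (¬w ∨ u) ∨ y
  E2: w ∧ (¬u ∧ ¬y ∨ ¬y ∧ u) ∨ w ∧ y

No

E1: ¬(w ∧ (w ∨ ¬y)) ∧ (¬w ∨ u) ∨ y
    = ¬w ∧ (¬w ∨ u) ∨ y   (absorption)
    = ¬w ∨ y   (absorption)
E2: w ∧ (¬u ∧ ¬y ∨ ¬y ∧ u) ∨ w ∧ y
    = w ∧ ¬y ∨ w ∧ y   (distribution)
    = w   (distribution)
These differ: at u=0, w=0, y=1, E1 = 1 but E2 = 0.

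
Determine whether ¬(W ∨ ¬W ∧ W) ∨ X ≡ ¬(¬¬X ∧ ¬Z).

E1: ¬(W ∨ ¬W ∧ W) ∨ X
    = ¬W ∨ X
E2: ¬(¬¬X ∧ ¬Z)
    = ¬X ∨ Z
These differ: at W=1, X=1, Z=0, E1 = 1 but E2 = 0.

No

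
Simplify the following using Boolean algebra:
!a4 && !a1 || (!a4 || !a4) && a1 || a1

!a4 && !a1 || (!a4 || !a4) && a1 || a1
= !a4 && !a1 || !a4 && a1 || a1   (idempotence)
= !a4 || a1   (distribution)

!a4 || a1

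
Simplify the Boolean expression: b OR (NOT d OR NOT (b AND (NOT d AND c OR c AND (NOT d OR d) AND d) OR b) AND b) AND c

b OR (NOT d OR NOT (b AND (NOT d AND c OR c AND (NOT d OR d) AND d) OR b) AND b) AND c
= b OR (NOT d OR NOT (b AND (NOT d AND c OR c AND d) OR b) AND b) AND c   — complement / identity
= b OR (NOT d OR NOT (b AND c OR b) AND b) AND c   — distribution
= b OR (NOT d OR NOT b AND b) AND c   — absorption
= b OR NOT d AND c   — complement / identity

b OR NOT d AND c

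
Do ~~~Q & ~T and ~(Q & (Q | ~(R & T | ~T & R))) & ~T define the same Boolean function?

Yes

E1: ~~~Q & ~T
    = ~Q & ~T   — double negation
E2: ~(Q & (Q | ~(R & T | ~T & R))) & ~T
    = ~(Q & (Q | ~R)) & ~T   — distribution
    = ~Q & ~T   — absorption
Both reduce to ~Q & ~T, so they are equivalent.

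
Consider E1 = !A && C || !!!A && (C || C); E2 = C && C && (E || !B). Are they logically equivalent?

E1: !A && C || !!!A && (C || C)
    = !A && C || !A && (C || C)   (double negation)
    = !A && C || !A && C   (idempotence)
    = !A && C   (idempotence)
E2: C && C && (E || !B)
    = C && (E || !B)   (idempotence)
These differ: at A=1, B=0, C=1, E=1, E1 = 0 but E2 = 1.

No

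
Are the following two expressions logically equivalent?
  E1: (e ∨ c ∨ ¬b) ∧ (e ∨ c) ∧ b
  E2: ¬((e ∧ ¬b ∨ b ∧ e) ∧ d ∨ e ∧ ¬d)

No

E1: (e ∨ c ∨ ¬b) ∧ (e ∨ c) ∧ b
    = (e ∨ c) ∧ b   (absorption)
E2: ¬((e ∧ ¬b ∨ b ∧ e) ∧ d ∨ e ∧ ¬d)
    = ¬(e ∧ d ∨ e ∧ ¬d)   (distribution)
    = ¬e   (distribution)
These differ: at b=0, c=0, d=0, e=0, E1 = 0 but E2 = 1.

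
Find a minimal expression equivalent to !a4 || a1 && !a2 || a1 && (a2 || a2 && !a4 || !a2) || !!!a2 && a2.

!a4 || a1

!a4 || a1 && !a2 || a1 && (a2 || a2 && !a4 || !a2) || !!!a2 && a2
= !a4 || a1 && !a2 || a1 && (a2 || a2 && !a4 || !a2) || !a2 && a2   (double negation)
= !a4 || a1 && !a2 || a1 && (a2 || a2 && !a4 || !a2)   (complement / identity)
= !a4 || a1 && !a2 || a1 && (a2 || !a2)   (absorption)
= !a4 || a1 && !a2 || a1   (complement / identity)
= !a4 || a1   (absorption)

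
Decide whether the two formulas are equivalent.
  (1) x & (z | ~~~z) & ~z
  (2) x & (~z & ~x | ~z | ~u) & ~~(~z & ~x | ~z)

E1: x & (z | ~~~z) & ~z
    = x & (z | ~z) & ~z
    = x & ~z
E2: x & (~z & ~x | ~z | ~u) & ~~(~z & ~x | ~z)
    = x & (~z & ~x | ~z | ~u) & (~z & ~x | ~z)
    = x & (~z & ~x | ~z)
    = x & ~z
Both reduce to x & ~z, so they are equivalent.

Yes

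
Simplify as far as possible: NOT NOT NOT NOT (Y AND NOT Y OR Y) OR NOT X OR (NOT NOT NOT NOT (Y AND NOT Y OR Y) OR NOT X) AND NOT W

NOT NOT NOT NOT (Y AND NOT Y OR Y) OR NOT X OR (NOT NOT NOT NOT (Y AND NOT Y OR Y) OR NOT X) AND NOT W
= NOT NOT NOT NOT (Y AND NOT Y OR Y) OR NOT X   (absorption)
= NOT NOT NOT NOT Y OR NOT X   (complement / identity)
= NOT NOT Y OR NOT X   (double negation)
= Y OR NOT X   (double negation)

Y OR NOT X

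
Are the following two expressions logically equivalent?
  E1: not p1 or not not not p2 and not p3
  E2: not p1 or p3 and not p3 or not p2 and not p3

E1: not p1 or not not not p2 and not p3
    = not p1 or not p2 and not p3
E2: not p1 or p3 and not p3 or not p2 and not p3
    = not p1 or not p2 and not p3
Both reduce to not p1 or not p2 and not p3, so they are equivalent.

Yes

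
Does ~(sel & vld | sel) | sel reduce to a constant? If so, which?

~(sel & vld | sel) | sel
= ~sel | sel   [absorption]
= 1   [complement]

yes, True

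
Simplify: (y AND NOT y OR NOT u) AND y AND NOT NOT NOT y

FALSE

(y AND NOT y OR NOT u) AND y AND NOT NOT NOT y
= (y AND NOT y OR NOT u) AND y AND NOT y   (double negation)
= y AND NOT y   (absorption)
= FALSE   (complement)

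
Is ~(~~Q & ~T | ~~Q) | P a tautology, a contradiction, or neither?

neither

~(~~Q & ~T | ~~Q) | P
= ~~~Q | P   [absorption]
= ~Q | P   [double negation]
This depends on P, Q, so it is not a constant.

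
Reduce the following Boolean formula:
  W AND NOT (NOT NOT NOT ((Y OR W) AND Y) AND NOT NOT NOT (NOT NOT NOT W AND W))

W AND Y

W AND NOT (NOT NOT NOT ((Y OR W) AND Y) AND NOT NOT NOT (NOT NOT NOT W AND W))
= W AND NOT (NOT NOT NOT ((Y OR W) AND Y) AND NOT NOT NOT (NOT W AND W))   — double negation
= W AND NOT (NOT ((Y OR W) AND Y) AND NOT NOT NOT (NOT W AND W))   — double negation
= W AND NOT (NOT ((Y OR W) AND Y) AND NOT (NOT W AND W))   — double negation
= W AND ((Y OR W) AND Y OR NOT W AND W)   — De Morgan
= W AND (Y OR NOT W AND W)   — absorption
= W AND Y   — complement / identity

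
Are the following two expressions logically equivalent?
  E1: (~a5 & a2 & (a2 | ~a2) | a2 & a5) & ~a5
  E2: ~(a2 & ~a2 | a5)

E1: (~a5 & a2 & (a2 | ~a2) | a2 & a5) & ~a5
    = (~a5 & a2 | a2 & a5) & ~a5   (complement / identity)
    = a2 & ~a5   (distribution)
E2: ~(a2 & ~a2 | a5)
    = ~a5   (complement / identity)
These differ: at a2=0, a5=0, E1 = 0 but E2 = 1.

No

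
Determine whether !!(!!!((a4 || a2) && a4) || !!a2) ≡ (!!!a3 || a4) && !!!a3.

No

E1: !!(!!!((a4 || a2) && a4) || !!a2)
    = !!(!!!a4 || !!a2)   [absorption]
    = !(!!a4 && !a2)   [De Morgan]
    = !a4 || a2   [De Morgan]
E2: (!!!a3 || a4) && !!!a3
    = !!!a3   [absorption]
    = !a3   [double negation]
These differ: at a2=1, a3=1, a4=0, E1 = 1 but E2 = 0.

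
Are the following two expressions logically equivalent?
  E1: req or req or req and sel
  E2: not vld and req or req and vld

E1: req or req or req and sel
    = req or req and sel   [idempotence]
    = req   [absorption]
E2: not vld and req or req and vld
    = req   [distribution]
Both reduce to req, so they are equivalent.

Yes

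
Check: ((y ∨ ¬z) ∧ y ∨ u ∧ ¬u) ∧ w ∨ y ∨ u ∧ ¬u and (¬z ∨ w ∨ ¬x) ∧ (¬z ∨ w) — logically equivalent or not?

No

E1: ((y ∨ ¬z) ∧ y ∨ u ∧ ¬u) ∧ w ∨ y ∨ u ∧ ¬u
    = (y ∨ u ∧ ¬u) ∧ w ∨ y ∨ u ∧ ¬u   — absorption
    = y ∨ u ∧ ¬u   — absorption
    = y   — complement / identity
E2: (¬z ∨ w ∨ ¬x) ∧ (¬z ∨ w)
    = ¬z ∨ w   — absorption
These differ: at u=0, w=0, x=1, y=1, z=1, E1 = 1 but E2 = 0.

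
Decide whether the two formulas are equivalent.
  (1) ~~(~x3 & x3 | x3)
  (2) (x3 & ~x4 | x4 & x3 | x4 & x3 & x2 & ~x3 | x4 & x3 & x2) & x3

Yes

E1: ~~(~x3 & x3 | x3)
    = ~~x3   — complement / identity
    = x3   — double negation
E2: (x3 & ~x4 | x4 & x3 | x4 & x3 & x2 & ~x3 | x4 & x3 & x2) & x3
    = (x3 & ~x4 | x4 & x3 | x4 & x3 & x2) & x3   — absorption
    = (x3 & ~x4 | x4 & x3) & x3   — absorption
    = x3 & x3   — distribution
    = x3   — idempotence
Both reduce to x3, so they are equivalent.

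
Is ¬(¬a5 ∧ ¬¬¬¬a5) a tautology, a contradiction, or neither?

¬(¬a5 ∧ ¬¬¬¬a5)
= ¬(¬a5 ∧ ¬¬a5)   — double negation
= a5 ∨ ¬a5   — De Morgan
= True   — complement

tautology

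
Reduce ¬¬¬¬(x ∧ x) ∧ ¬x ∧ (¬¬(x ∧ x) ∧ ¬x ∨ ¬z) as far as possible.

¬¬¬¬(x ∧ x) ∧ ¬x ∧ (¬¬(x ∧ x) ∧ ¬x ∨ ¬z)
= ¬¬(x ∧ x) ∧ ¬x ∧ (¬¬(x ∧ x) ∧ ¬x ∨ ¬z)   — double negation
= ¬¬(x ∧ x) ∧ ¬x   — absorption
= ¬¬x ∧ ¬x   — idempotence
= x ∧ ¬x   — double negation
= False   — complement

False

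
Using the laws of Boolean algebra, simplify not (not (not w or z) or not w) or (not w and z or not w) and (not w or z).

not w or z

not (not (not w or z) or not w) or (not w and z or not w) and (not w or z)
= not (not (not w or z) or not w) or not w and (not w or z)   — absorption
= (not w or z) and w or not w and (not w or z)   — De Morgan
= not w or z   — distribution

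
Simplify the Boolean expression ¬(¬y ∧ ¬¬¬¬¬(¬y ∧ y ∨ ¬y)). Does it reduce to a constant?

True

¬(¬y ∧ ¬¬¬¬¬(¬y ∧ y ∨ ¬y))
= ¬(¬y ∧ ¬¬¬(¬y ∧ y ∨ ¬y))
= ¬(¬y ∧ ¬(¬y ∧ y ∨ ¬y))
= ¬(¬y ∧ ¬¬y)
= y ∨ ¬y
= True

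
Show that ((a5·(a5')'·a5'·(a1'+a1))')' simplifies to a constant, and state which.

0

((a5·(a5')'·a5'·(a1'+a1))')'
= ((a5·a5·a5'·(a1'+a1))')'   [double negation]
= ((a5·a5'·(a1'+a1))')'   [idempotence]
= a5·a5'·(a1'+a1)   [double negation]
= a5·a5'   [complement / identity]
= 0   [complement]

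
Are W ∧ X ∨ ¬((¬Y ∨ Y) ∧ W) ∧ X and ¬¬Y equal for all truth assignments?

E1: W ∧ X ∨ ¬((¬Y ∨ Y) ∧ W) ∧ X
    = W ∧ X ∨ ¬W ∧ X   — complement / identity
    = X   — distribution
E2: ¬¬Y
    = Y   — double negation
These differ: at W=0, X=0, Y=1, E1 = 0 but E2 = 1.

No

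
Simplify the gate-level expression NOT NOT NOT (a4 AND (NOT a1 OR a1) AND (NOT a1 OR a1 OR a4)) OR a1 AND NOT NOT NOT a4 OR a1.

NOT a4 OR a1

NOT NOT NOT (a4 AND (NOT a1 OR a1) AND (NOT a1 OR a1 OR a4)) OR a1 AND NOT NOT NOT a4 OR a1
= NOT NOT NOT (a4 AND (NOT a1 OR a1) AND (NOT a1 OR a1 OR a4)) OR a1 AND NOT a4 OR a1   (double negation)
= NOT NOT NOT (a4 AND (NOT a1 OR a1) AND (NOT a1 OR a1 OR a4)) OR a1   (absorption)
= NOT (a4 AND (NOT a1 OR a1) AND (NOT a1 OR a1 OR a4)) OR a1   (double negation)
= NOT (a4 AND (NOT a1 OR a1)) OR a1   (absorption)
= NOT a4 OR a1   (complement / identity)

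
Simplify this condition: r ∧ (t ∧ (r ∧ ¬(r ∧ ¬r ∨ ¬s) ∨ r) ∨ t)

r ∧ (t ∧ (r ∧ ¬(r ∧ ¬r ∨ ¬s) ∨ r) ∨ t)
= r ∧ (t ∧ (r ∧ ¬¬s ∨ r) ∨ t)   (complement / identity)
= r ∧ (t ∧ (r ∧ s ∨ r) ∨ t)   (double negation)
= r ∧ (t ∧ r ∨ t)   (absorption)
= r ∧ t   (absorption)

r ∧ t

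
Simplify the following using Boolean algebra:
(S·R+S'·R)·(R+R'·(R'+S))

R

(S·R+S'·R)·(R+R'·(R'+S))
= (S·R+S'·R)·(R+R')   [absorption]
= R·(R+R')   [distribution]
= R   [complement / identity]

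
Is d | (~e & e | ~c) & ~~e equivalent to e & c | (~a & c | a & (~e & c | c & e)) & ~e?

E1: d | (~e & e | ~c) & ~~e
    = d | (~e & e | ~c) & e   [double negation]
    = d | ~c & e   [complement / identity]
E2: e & c | (~a & c | a & (~e & c | c & e)) & ~e
    = e & c | (~a & c | a & c) & ~e   [distribution]
    = e & c | c & ~e   [distribution]
    = c   [distribution]
These differ: at a=0, c=0, d=1, e=1, E1 = 1 but E2 = 0.

No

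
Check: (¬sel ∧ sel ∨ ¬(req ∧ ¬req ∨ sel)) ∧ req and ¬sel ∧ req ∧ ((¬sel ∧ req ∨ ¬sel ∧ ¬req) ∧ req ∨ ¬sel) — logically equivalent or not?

Yes

E1: (¬sel ∧ sel ∨ ¬(req ∧ ¬req ∨ sel)) ∧ req
    = (¬sel ∧ sel ∨ ¬sel) ∧ req   [complement / identity]
    = ¬sel ∧ req   [complement / identity]
E2: ¬sel ∧ req ∧ ((¬sel ∧ req ∨ ¬sel ∧ ¬req) ∧ req ∨ ¬sel)
    = ¬sel ∧ req ∧ (¬sel ∧ req ∨ ¬sel)   [distribution]
    = ¬sel ∧ req   [absorption]
Both reduce to ¬sel ∧ req, so they are equivalent.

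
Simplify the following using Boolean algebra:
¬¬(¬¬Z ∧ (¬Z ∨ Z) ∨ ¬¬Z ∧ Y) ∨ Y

Z ∨ Y

¬¬(¬¬Z ∧ (¬Z ∨ Z) ∨ ¬¬Z ∧ Y) ∨ Y
= ¬¬(¬¬Z ∧ (¬Z ∨ Z) ∨ Z ∧ Y) ∨ Y   [double negation]
= ¬¬(¬¬Z ∨ Z ∧ Y) ∨ Y   [complement / identity]
= ¬¬(Z ∨ Z ∧ Y) ∨ Y   [double negation]
= ¬¬Z ∨ Y   [absorption]
= Z ∨ Y   [double negation]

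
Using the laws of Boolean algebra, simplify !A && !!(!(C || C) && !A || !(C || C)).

!A && !C

!A && !!(!(C || C) && !A || !(C || C))
= !A && !!!(C || C)
= !A && !!!C
= !A && !C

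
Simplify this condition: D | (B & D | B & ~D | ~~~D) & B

D | B

D | (B & D | B & ~D | ~~~D) & B
= D | (B | ~~~D) & B   — distribution
= D | (B | ~D) & B   — double negation
= D | B   — absorption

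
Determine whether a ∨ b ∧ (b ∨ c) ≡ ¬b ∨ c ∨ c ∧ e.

No

E1: a ∨ b ∧ (b ∨ c)
    = a ∨ b
E2: ¬b ∨ c ∨ c ∧ e
    = ¬b ∨ c
These differ: at a=0, b=0, c=0, e=0, E1 = 0 but E2 = 1.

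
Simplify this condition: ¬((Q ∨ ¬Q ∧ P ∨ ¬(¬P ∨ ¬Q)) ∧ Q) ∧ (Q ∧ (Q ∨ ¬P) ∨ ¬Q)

¬Q

¬((Q ∨ ¬Q ∧ P ∨ ¬(¬P ∨ ¬Q)) ∧ Q) ∧ (Q ∧ (Q ∨ ¬P) ∨ ¬Q)
= ¬((Q ∨ ¬Q ∧ P ∨ P ∧ Q) ∧ Q) ∧ (Q ∧ (Q ∨ ¬P) ∨ ¬Q)   (De Morgan)
= ¬((Q ∨ ¬Q ∧ P ∨ P ∧ Q) ∧ Q) ∧ (Q ∨ ¬Q)   (absorption)
= ¬((Q ∨ P) ∧ Q) ∧ (Q ∨ ¬Q)   (distribution)
= ¬Q ∧ (Q ∨ ¬Q)   (absorption)
= ¬Q   (complement / identity)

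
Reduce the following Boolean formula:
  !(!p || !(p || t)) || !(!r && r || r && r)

!(!p || !(p || t)) || !(!r && r || r && r)
= p && (p || t) || !(!r && r || r && r)
= p || !(!r && r || r && r)
= p || !r

p || !r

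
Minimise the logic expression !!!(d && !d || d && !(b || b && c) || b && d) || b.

!!!(d && !d || d && !(b || b && c) || b && d) || b
= !!!(d && !d || d && !b || b && d) || b
= !(d && !d || d && !b || b && d) || b
= !(d && !b || b && d) || b
= !d || b

!d || b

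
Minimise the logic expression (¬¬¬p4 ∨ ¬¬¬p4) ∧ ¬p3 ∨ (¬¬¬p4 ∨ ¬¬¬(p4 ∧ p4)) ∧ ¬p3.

(¬¬¬p4 ∨ ¬¬¬p4) ∧ ¬p3 ∨ (¬¬¬p4 ∨ ¬¬¬(p4 ∧ p4)) ∧ ¬p3
= (¬¬¬p4 ∨ ¬¬¬p4) ∧ ¬p3 ∨ (¬¬¬p4 ∨ ¬¬¬p4) ∧ ¬p3   (idempotence)
= (¬¬¬p4 ∨ ¬¬¬p4) ∧ ¬p3   (idempotence)
= ¬¬¬p4 ∧ ¬p3   (idempotence)
= ¬p4 ∧ ¬p3   (double negation)

¬p4 ∧ ¬p3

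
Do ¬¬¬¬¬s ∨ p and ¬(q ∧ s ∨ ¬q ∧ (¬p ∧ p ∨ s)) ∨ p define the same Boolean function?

Yes

E1: ¬¬¬¬¬s ∨ p
    = ¬¬¬s ∨ p   — double negation
    = ¬s ∨ p   — double negation
E2: ¬(q ∧ s ∨ ¬q ∧ (¬p ∧ p ∨ s)) ∨ p
    = ¬(q ∧ s ∨ ¬q ∧ s) ∨ p   — complement / identity
    = ¬s ∨ p   — distribution
Both reduce to ¬s ∨ p, so they are equivalent.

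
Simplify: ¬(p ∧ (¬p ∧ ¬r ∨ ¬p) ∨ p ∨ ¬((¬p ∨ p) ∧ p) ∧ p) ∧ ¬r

¬(p ∧ (¬p ∧ ¬r ∨ ¬p) ∨ p ∨ ¬((¬p ∨ p) ∧ p) ∧ p) ∧ ¬r
= ¬(p ∧ ¬p ∨ p ∨ ¬((¬p ∨ p) ∧ p) ∧ p) ∧ ¬r   — absorption
= ¬(p ∨ ¬((¬p ∨ p) ∧ p) ∧ p) ∧ ¬r   — complement / identity
= ¬(p ∨ ¬p ∧ p) ∧ ¬r   — complement / identity
= ¬p ∧ ¬r   — complement / identity

¬p ∧ ¬r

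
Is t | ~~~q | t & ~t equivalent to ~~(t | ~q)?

Yes

E1: t | ~~~q | t & ~t
    = t | ~q | t & ~t   (double negation)
    = t | ~q   (complement / identity)
E2: ~~(t | ~q)
    = t | ~q   (double negation)
Both reduce to t | ~q, so they are equivalent.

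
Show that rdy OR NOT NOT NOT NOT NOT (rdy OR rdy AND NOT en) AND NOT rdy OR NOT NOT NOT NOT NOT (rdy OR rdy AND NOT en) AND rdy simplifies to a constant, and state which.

TRUE

rdy OR NOT NOT NOT NOT NOT (rdy OR rdy AND NOT en) AND NOT rdy OR NOT NOT NOT NOT NOT (rdy OR rdy AND NOT en) AND rdy
= rdy OR NOT NOT NOT NOT NOT (rdy OR rdy AND NOT en)
= rdy OR NOT NOT NOT (rdy OR rdy AND NOT en)
= rdy OR NOT NOT NOT rdy
= rdy OR NOT rdy
= TRUE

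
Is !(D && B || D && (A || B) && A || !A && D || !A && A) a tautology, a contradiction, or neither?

neither

!(D && B || D && (A || B) && A || !A && D || !A && A)
= !(D && B || D && (A || B) && A || !A && D)   (complement / identity)
= !(D && B || D && A || !A && D)   (absorption)
= !(D && B || D)   (distribution)
= !D   (absorption)
This depends on D, so it is not a constant.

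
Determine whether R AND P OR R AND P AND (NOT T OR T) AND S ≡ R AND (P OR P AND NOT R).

E1: R AND P OR R AND P AND (NOT T OR T) AND S
    = R AND P OR R AND P AND S
    = R AND P
E2: R AND (P OR P AND NOT R)
    = R AND P
Both reduce to R AND P, so they are equivalent.

Yes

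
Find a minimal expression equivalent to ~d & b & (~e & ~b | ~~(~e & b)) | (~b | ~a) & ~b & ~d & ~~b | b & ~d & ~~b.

~d & b & (~e & ~b | ~~(~e & b)) | (~b | ~a) & ~b & ~d & ~~b | b & ~d & ~~b
= ~d & b & (~e & ~b | ~e & b) | (~b | ~a) & ~b & ~d & ~~b | b & ~d & ~~b   (double negation)
= ~d & b & (~e & ~b | ~e & b) | ~b & ~d & ~~b | b & ~d & ~~b   (absorption)
= ~d & b & (~e & ~b | ~e & b) | ~d & ~~b   (distribution)
= ~d & b & (~e & ~b | ~e & b) | ~d & b   (double negation)
= ~d & b & ~e | ~d & b   (distribution)
= ~d & b   (absorption)

~d & b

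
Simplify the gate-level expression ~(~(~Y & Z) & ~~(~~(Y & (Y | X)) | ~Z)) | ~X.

~Y & Z | ~X

~(~(~Y & Z) & ~~(~~(Y & (Y | X)) | ~Z)) | ~X
= ~(~(~Y & Z) & ~~(~~Y | ~Z)) | ~X   — absorption
= ~Y & Z | ~(~~Y | ~Z) | ~X   — De Morgan
= ~Y & Z | ~Y & Z | ~X   — De Morgan
= ~Y & Z | ~X   — idempotence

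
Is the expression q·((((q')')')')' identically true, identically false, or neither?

identically false

q·((((q')')')')'
= q·((q')')'   — double negation
= q·q'   — double negation
= 0   — complement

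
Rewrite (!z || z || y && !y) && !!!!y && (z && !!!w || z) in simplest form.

y && z

(!z || z || y && !y) && !!!!y && (z && !!!w || z)
= (!z || z || y && !y) && !!!!y && (z && !w || z)   [double negation]
= (!z || z || y && !y) && !!y && (z && !w || z)   [double negation]
= (!z || z) && !!y && (z && !w || z)   [complement / identity]
= (!z || z) && !!y && z   [absorption]
= (!z || z) && y && z   [double negation]
= y && z   [complement / identity]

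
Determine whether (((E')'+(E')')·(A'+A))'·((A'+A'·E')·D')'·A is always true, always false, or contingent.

(((E')'+(E')')·(A'+A))'·((A'+A'·E')·D')'·A
= (((E')'+(E')')·(A'+A))'·(A'·D')'·A   (absorption)
= (((E')'+(E')')·(A'+A))'·(A+D)·A   (De Morgan)
= (((E')'+(E')')·(A'+A))'·A   (absorption)
= ((E')'·(A'+A))'·A   (idempotence)
= ((E')')'·A   (complement / identity)
= E'·A   (double negation)
This depends on A, E, so it is not a constant.

contingent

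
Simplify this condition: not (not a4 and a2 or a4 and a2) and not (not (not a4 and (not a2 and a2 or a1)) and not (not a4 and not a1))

not a2 and not a4

not (not a4 and a2 or a4 and a2) and not (not (not a4 and (not a2 and a2 or a1)) and not (not a4 and not a1))
= not (not a4 and a2 or a4 and a2) and not (not (not a4 and a1) and not (not a4 and not a1))
= not a2 and not (not (not a4 and a1) and not (not a4 and not a1))
= not a2 and (not a4 and a1 or not a4 and not a1)
= not a2 and not a4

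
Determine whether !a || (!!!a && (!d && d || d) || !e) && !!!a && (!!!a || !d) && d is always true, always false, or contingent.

!a || (!!!a && (!d && d || d) || !e) && !!!a && (!!!a || !d) && d
= !a || (!!!a && (!d && d || d) || !e) && !!!a && d   — absorption
= !a || (!!!a && d || !e) && !!!a && d   — complement / identity
= !a || !!!a && d   — absorption
= !a || !a && d   — double negation
= !a   — absorption
This depends on a, so it is not a constant.

contingent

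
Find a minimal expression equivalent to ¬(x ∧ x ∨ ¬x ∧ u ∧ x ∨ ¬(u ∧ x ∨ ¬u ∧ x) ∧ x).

¬x

¬(x ∧ x ∨ ¬x ∧ u ∧ x ∨ ¬(u ∧ x ∨ ¬u ∧ x) ∧ x)
= ¬(x ∧ x ∨ ¬x ∧ u ∧ x ∨ ¬x ∧ x)   [distribution]
= ¬(x ∧ x ∨ (¬x ∧ u ∨ ¬x) ∧ x)   [distribution]
= ¬(x ∧ x ∨ ¬x ∧ x)   [absorption]
= ¬x   [distribution]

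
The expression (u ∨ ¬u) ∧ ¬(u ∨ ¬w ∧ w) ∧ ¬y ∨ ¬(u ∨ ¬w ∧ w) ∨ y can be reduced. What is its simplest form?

(u ∨ ¬u) ∧ ¬(u ∨ ¬w ∧ w) ∧ ¬y ∨ ¬(u ∨ ¬w ∧ w) ∨ y
= ¬(u ∨ ¬w ∧ w) ∧ ¬y ∨ ¬(u ∨ ¬w ∧ w) ∨ y   — complement / identity
= ¬(u ∨ ¬w ∧ w) ∨ y   — absorption
= ¬u ∨ y   — complement / identity

¬u ∨ y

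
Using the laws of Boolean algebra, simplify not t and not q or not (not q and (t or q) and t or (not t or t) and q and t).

not t

not t and not q or not (not q and (t or q) and t or (not t or t) and q and t)
= not t and not q or not (not q and t or (not t or t) and q and t)   — absorption
= not t and not q or not (not q and t or q and t)   — complement / identity
= not t and not q or not t   — distribution
= not t   — absorption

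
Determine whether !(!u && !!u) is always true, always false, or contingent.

always true

!(!u && !!u)
= u || !u
= true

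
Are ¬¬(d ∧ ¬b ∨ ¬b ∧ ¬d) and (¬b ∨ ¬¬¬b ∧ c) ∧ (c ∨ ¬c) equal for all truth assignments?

E1: ¬¬(d ∧ ¬b ∨ ¬b ∧ ¬d)
    = ¬¬¬b   — distribution
    = ¬b   — double negation
E2: (¬b ∨ ¬¬¬b ∧ c) ∧ (c ∨ ¬c)
    = (¬b ∨ ¬b ∧ c) ∧ (c ∨ ¬c)   — double negation
    = ¬b ∧ (c ∨ ¬c)   — absorption
    = ¬b   — complement / identity
Both reduce to ¬b, so they are equivalent.

Yes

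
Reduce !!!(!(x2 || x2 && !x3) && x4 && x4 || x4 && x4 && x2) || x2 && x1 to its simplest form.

!x4 || x2 && x1

!!!(!(x2 || x2 && !x3) && x4 && x4 || x4 && x4 && x2) || x2 && x1
= !!!(!x2 && x4 && x4 || x4 && x4 && x2) || x2 && x1   — absorption
= !!!(x4 && x4) || x2 && x1   — distribution
= !!!x4 || x2 && x1   — idempotence
= !x4 || x2 && x1   — double negation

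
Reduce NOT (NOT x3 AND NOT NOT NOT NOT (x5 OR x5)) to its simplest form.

NOT (NOT x3 AND NOT NOT NOT NOT (x5 OR x5))
= NOT (NOT x3 AND NOT NOT NOT NOT x5)   (idempotence)
= NOT (NOT x3 AND NOT NOT x5)   (double negation)
= x3 OR NOT x5   (De Morgan)

x3 OR NOT x5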